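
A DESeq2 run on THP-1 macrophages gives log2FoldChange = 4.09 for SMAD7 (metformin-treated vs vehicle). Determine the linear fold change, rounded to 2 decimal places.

17.03

Fold change = 2^(4.09) = 17.030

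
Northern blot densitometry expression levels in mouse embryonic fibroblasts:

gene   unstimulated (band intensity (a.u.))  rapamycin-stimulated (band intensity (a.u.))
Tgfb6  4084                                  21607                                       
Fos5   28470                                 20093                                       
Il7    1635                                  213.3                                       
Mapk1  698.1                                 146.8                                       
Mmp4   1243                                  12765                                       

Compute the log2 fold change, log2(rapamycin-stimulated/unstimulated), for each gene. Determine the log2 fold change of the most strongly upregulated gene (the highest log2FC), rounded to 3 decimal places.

3.360

log2(21607/4084) = 2.403  (Tgfb6)
log2(20093/28470) = -0.503  (Fos5)
log2(213.3/1635) = -2.938  (Il7)
log2(146.8/698.1) = -2.250  (Mapk1)
log2(12765/1243) = 3.360  (Mmp4)
Mmp4 is most strongly upregulated.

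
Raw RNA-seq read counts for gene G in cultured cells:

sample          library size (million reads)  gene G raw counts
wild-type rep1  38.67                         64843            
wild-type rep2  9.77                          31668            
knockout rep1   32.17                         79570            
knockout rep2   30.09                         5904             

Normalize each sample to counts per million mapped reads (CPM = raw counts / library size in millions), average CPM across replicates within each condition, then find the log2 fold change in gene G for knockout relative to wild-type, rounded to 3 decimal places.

CPM(wild-type rep1) = 64843 / 38.67 = 1676.8296
CPM(wild-type rep2) = 31668 / 9.77 = 3241.3511
CPM(knockout rep1) = 79570 / 32.17 = 2473.4224
CPM(knockout rep2) = 5904 / 30.09 = 196.2114
mean CPM(wild-type) = 2459.0903; mean CPM(knockout) = 1334.8169
Fold change = 1334.8169 / 2459.0903 = 0.54281
log2(0.54281) = -0.8815

-0.881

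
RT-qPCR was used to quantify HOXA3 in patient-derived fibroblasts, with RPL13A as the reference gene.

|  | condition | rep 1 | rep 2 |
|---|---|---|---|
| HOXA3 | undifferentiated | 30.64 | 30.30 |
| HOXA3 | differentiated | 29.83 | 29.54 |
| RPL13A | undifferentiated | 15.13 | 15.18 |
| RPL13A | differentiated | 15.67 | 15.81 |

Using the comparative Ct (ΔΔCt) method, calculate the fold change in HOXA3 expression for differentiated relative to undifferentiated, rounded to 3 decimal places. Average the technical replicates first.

Mean Ct: HOXA3 undifferentiated 30.470; HOXA3 differentiated 29.685; RPL13A undifferentiated 15.155; RPL13A differentiated 15.740
ΔCt(undifferentiated) = 30.470 − 15.155 = 15.315
ΔCt(differentiated) = 29.685 − 15.740 = 13.945
ΔΔCt = 13.945 − 15.315 = -1.370
Fold change = 2^(−(-1.370)) = 2^1.370 = 2.5847

2.585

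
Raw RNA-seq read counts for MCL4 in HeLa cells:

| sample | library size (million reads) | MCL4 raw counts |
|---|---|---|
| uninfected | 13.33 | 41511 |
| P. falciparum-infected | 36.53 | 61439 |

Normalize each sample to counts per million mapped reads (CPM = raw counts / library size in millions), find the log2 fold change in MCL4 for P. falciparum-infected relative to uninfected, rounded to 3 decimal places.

CPM(uninfected) = 41511 / 13.33 = 3114.1035
CPM(P. falciparum-infected) = 61439 / 36.53 = 1681.8779
Fold change = 1681.8779 / 3114.1035 = 0.54008
log2(0.54008) = -0.8887

-0.889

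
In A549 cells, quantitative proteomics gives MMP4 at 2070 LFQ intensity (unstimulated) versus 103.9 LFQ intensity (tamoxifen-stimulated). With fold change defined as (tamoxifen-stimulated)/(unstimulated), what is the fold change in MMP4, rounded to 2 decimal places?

0.05

Fold change = 103.9 / 2070 = 0.050
MMP4 is downregulated.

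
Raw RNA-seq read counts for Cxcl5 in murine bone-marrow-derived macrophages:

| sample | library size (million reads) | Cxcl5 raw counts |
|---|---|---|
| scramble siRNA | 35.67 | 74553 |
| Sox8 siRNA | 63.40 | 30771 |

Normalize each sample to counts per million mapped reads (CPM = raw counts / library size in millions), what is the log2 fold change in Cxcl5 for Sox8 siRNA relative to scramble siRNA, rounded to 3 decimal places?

CPM(scramble siRNA) = 74553 / 35.67 = 2090.0757
CPM(Sox8 siRNA) = 30771 / 63.40 = 485.3470
Fold change = 485.3470 / 2090.0757 = 0.23222
log2(0.23222) = -2.1065

-2.106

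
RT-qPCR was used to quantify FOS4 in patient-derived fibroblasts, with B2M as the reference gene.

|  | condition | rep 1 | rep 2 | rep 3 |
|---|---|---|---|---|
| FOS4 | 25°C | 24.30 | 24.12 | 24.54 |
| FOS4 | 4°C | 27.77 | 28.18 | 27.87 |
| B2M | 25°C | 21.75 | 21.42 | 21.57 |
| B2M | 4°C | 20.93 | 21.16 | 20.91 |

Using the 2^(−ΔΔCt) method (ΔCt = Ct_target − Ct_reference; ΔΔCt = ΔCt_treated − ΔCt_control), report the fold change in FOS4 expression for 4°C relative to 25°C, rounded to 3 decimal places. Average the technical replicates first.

Mean Ct: FOS4 25°C 24.320; FOS4 4°C 27.940; B2M 25°C 21.580; B2M 4°C 21.000
ΔCt(25°C) = 24.320 − 21.580 = 2.740
ΔCt(4°C) = 27.940 − 21.000 = 6.940
ΔΔCt = 6.940 − 2.740 = 4.200
Fold change = 2^(−4.200) = 0.0544

0.054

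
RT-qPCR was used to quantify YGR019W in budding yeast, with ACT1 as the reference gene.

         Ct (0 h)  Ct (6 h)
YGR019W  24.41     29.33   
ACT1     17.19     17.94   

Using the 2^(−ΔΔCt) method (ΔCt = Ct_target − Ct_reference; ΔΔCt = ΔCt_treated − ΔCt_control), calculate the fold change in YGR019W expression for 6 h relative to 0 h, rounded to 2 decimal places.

ΔCt(0 h) = 24.410 − 17.190 = 7.220
ΔCt(6 h) = 29.330 − 17.940 = 11.390
ΔΔCt = 11.390 − 7.220 = 4.170
Fold change = 2^(−4.170) = 0.056

0.06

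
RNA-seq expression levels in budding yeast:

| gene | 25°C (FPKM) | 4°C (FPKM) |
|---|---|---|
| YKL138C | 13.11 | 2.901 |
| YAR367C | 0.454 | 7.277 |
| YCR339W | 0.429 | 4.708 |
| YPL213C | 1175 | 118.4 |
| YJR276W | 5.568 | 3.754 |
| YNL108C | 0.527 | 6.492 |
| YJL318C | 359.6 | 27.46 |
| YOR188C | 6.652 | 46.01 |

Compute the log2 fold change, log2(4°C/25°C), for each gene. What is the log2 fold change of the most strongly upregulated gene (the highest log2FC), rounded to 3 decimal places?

4.003

log2(2.901/13.11) = -2.176  (YKL138C)
log2(7.277/0.454) = 4.003  (YAR367C)
log2(4.708/0.429) = 3.456  (YCR339W)
log2(118.4/1175) = -3.311  (YPL213C)
log2(3.754/5.568) = -0.569  (YJR276W)
log2(6.492/0.527) = 3.623  (YNL108C)
log2(27.46/359.6) = -3.711  (YJL318C)
log2(46.01/6.652) = 2.790  (YOR188C)
YAR367C is most strongly upregulated.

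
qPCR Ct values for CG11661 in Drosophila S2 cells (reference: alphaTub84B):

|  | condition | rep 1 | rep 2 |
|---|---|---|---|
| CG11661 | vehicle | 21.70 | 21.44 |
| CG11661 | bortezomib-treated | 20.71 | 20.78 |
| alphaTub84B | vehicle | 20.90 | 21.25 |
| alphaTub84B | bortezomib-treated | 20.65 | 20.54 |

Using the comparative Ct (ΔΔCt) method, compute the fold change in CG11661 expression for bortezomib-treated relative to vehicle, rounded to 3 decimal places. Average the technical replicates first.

Mean Ct: CG11661 vehicle 21.570; CG11661 bortezomib-treated 20.745; alphaTub84B vehicle 21.075; alphaTub84B bortezomib-treated 20.595
ΔCt(vehicle) = 21.570 − 21.075 = 0.495
ΔCt(bortezomib-treated) = 20.745 − 20.595 = 0.150
ΔΔCt = 0.150 − 0.495 = -0.345
Fold change = 2^(−(-0.345)) = 2^0.345 = 1.2702

1.270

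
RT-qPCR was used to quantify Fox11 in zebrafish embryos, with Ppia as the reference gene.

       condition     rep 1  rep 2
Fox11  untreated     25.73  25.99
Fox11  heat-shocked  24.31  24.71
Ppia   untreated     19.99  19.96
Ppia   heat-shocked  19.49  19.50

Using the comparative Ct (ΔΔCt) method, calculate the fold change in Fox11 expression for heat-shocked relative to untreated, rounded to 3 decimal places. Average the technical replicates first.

1.828

Mean Ct: Fox11 untreated 25.860; Fox11 heat-shocked 24.510; Ppia untreated 19.975; Ppia heat-shocked 19.495
ΔCt(untreated) = 25.860 − 19.975 = 5.885
ΔCt(heat-shocked) = 24.510 − 19.495 = 5.015
ΔΔCt = 5.015 − 5.885 = -0.870
Fold change = 2^(−(-0.870)) = 2^0.870 = 1.8277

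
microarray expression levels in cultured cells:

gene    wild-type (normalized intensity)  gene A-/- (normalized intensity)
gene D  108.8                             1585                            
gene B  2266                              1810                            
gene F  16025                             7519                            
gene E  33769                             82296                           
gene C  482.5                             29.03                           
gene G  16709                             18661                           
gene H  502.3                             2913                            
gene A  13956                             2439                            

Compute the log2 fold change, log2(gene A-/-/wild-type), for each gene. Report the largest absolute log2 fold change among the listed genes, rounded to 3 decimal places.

log2(1585/108.8) = 3.865  (gene D)
log2(1810/2266) = -0.324  (gene B)
log2(7519/16025) = -1.092  (gene F)
log2(82296/33769) = 1.285  (gene E)
log2(29.03/482.5) = -4.055  (gene C)
log2(18661/16709) = 0.159  (gene G)
log2(2913/502.3) = 2.536  (gene H)
log2(2439/13956) = -2.517  (gene A)
The largest magnitude belongs to gene C.

4.055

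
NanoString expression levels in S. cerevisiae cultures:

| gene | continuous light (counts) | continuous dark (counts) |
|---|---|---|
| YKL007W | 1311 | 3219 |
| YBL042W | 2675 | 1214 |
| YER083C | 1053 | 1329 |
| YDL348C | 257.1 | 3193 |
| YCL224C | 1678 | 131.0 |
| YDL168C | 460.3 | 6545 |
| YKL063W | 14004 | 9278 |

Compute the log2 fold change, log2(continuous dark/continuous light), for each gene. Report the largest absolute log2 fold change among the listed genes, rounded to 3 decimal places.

log2(3219/1311) = 1.296  (YKL007W)
log2(1214/2675) = -1.140  (YBL042W)
log2(1329/1053) = 0.336  (YER083C)
log2(3193/257.1) = 3.635  (YDL348C)
log2(131.0/1678) = -3.679  (YCL224C)
log2(6545/460.3) = 3.830  (YDL168C)
log2(9278/14004) = -0.594  (YKL063W)
The largest magnitude belongs to YDL168C.

3.830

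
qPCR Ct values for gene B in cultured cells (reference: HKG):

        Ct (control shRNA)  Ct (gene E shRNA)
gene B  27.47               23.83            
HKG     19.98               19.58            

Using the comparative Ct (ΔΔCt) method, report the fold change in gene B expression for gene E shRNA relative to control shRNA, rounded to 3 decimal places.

9.448

ΔCt(control shRNA) = 27.470 − 19.980 = 7.490
ΔCt(gene E shRNA) = 23.830 − 19.580 = 4.250
ΔΔCt = 4.250 − 7.490 = -3.240
Fold change = 2^(−(-3.240)) = 2^3.240 = 9.4479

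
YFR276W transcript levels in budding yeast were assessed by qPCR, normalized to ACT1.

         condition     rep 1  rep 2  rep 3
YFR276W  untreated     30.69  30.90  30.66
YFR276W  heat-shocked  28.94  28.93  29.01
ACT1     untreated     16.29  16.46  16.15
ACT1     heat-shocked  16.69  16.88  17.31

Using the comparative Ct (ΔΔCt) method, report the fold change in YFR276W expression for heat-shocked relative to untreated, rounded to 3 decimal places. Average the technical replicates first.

Mean Ct: YFR276W untreated 30.750; YFR276W heat-shocked 28.960; ACT1 untreated 16.300; ACT1 heat-shocked 16.960
ΔCt(untreated) = 30.750 − 16.300 = 14.450
ΔCt(heat-shocked) = 28.960 − 16.960 = 12.000
ΔΔCt = 12.000 − 14.450 = -2.450
Fold change = 2^(−(-2.450)) = 2^2.450 = 5.4642

5.464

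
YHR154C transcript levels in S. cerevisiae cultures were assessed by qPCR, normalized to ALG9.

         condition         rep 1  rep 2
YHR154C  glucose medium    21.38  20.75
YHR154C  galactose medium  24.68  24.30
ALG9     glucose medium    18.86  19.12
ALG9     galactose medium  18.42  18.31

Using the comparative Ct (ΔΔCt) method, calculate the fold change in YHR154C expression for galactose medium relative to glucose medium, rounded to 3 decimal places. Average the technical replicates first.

Mean Ct: YHR154C glucose medium 21.065; YHR154C galactose medium 24.490; ALG9 glucose medium 18.990; ALG9 galactose medium 18.365
ΔCt(glucose medium) = 21.065 − 18.990 = 2.075
ΔCt(galactose medium) = 24.490 − 18.365 = 6.125
ΔΔCt = 6.125 − 2.075 = 4.050
Fold change = 2^(−4.050) = 0.0604

0.060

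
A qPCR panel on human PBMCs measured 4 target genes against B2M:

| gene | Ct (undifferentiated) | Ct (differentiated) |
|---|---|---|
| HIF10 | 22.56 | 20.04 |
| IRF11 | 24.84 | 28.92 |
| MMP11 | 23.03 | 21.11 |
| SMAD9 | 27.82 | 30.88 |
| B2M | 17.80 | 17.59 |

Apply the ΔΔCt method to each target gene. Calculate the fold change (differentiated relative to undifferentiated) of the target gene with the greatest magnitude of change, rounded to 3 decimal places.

0.051

HIF10: ΔΔCt = (20.04−17.59) − (22.56−17.80) = 2.45 − 4.76 = -2.31; fold change = 2^2.31 = 4.959
IRF11: ΔΔCt = (28.92−17.59) − (24.84−17.80) = 11.33 − 7.04 = 4.29; fold change = 2^-4.29 = 0.051
MMP11: ΔΔCt = (21.11−17.59) − (23.03−17.80) = 3.52 − 5.23 = -1.71; fold change = 2^1.71 = 3.272
SMAD9: ΔΔCt = (30.88−17.59) − (27.82−17.80) = 13.29 − 10.02 = 3.27; fold change = 2^-3.27 = 0.104
IRF11 has the largest |ΔΔCt| = 4.29.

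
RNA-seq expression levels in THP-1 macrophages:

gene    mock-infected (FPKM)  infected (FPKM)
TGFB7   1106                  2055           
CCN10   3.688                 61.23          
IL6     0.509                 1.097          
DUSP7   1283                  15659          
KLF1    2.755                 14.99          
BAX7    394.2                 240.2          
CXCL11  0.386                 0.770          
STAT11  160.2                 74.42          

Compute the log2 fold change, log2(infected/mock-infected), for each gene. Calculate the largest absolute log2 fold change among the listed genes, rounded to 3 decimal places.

log2(2055/1106) = 0.894  (TGFB7)
log2(61.23/3.688) = 4.053  (CCN10)
log2(1.097/0.509) = 1.108  (IL6)
log2(15659/1283) = 3.609  (DUSP7)
log2(14.99/2.755) = 2.444  (KLF1)
log2(240.2/394.2) = -0.715  (BAX7)
log2(0.770/0.386) = 0.996  (CXCL11)
log2(74.42/160.2) = -1.106  (STAT11)
The largest magnitude belongs to CCN10.

4.053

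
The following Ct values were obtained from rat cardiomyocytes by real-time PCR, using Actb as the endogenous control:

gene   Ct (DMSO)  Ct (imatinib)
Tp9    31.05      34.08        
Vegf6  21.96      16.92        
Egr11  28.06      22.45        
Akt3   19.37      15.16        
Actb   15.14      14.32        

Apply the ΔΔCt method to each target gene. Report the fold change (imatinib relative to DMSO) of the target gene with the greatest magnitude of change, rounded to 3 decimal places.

Tp9: ΔΔCt = (34.08−14.32) − (31.05−15.14) = 19.76 − 15.91 = 3.85; fold change = 2^-3.85 = 0.069
Vegf6: ΔΔCt = (16.92−14.32) − (21.96−15.14) = 2.60 − 6.82 = -4.22; fold change = 2^4.22 = 18.636
Egr11: ΔΔCt = (22.45−14.32) − (28.06−15.14) = 8.13 − 12.92 = -4.79; fold change = 2^4.79 = 27.665
Akt3: ΔΔCt = (15.16−14.32) − (19.37−15.14) = 0.84 − 4.23 = -3.39; fold change = 2^3.39 = 10.483
Egr11 has the largest |ΔΔCt| = 4.79.

27.665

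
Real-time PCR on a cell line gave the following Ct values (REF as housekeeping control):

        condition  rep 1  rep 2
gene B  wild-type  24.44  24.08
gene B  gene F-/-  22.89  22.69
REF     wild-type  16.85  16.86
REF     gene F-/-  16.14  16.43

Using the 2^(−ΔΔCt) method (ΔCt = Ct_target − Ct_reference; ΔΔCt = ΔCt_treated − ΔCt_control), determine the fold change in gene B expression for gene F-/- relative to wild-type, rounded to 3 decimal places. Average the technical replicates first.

Mean Ct: gene B wild-type 24.260; gene B gene F-/- 22.790; REF wild-type 16.855; REF gene F-/- 16.285
ΔCt(wild-type) = 24.260 − 16.855 = 7.405
ΔCt(gene F-/-) = 22.790 − 16.285 = 6.505
ΔΔCt = 6.505 − 7.405 = -0.900
Fold change = 2^(−(-0.900)) = 2^0.900 = 1.8661

1.866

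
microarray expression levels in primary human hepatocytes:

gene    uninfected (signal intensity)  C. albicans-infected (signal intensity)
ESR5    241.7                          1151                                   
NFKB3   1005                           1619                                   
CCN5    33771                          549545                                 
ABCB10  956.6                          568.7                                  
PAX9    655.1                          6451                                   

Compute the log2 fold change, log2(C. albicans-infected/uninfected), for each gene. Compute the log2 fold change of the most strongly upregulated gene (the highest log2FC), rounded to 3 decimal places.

4.024

log2(1151/241.7) = 2.252  (ESR5)
log2(1619/1005) = 0.688  (NFKB3)
log2(549545/33771) = 4.024  (CCN5)
log2(568.7/956.6) = -0.750  (ABCB10)
log2(6451/655.1) = 3.300  (PAX9)
CCN5 is most strongly upregulated.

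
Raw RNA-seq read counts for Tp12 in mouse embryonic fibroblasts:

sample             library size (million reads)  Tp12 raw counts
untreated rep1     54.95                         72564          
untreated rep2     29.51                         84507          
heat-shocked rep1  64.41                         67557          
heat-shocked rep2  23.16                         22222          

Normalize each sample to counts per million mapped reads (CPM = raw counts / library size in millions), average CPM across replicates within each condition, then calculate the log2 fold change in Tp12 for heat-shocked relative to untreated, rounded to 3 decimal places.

-1.059

CPM(untreated rep1) = 72564 / 54.95 = 1320.5460
CPM(untreated rep2) = 84507 / 29.51 = 2863.6733
CPM(heat-shocked rep1) = 67557 / 64.41 = 1048.8589
CPM(heat-shocked rep2) = 22222 / 23.16 = 959.4991
mean CPM(untreated) = 2092.1096; mean CPM(heat-shocked) = 1004.1790
Fold change = 1004.1790 / 2092.1096 = 0.47998
log2(0.47998) = -1.0589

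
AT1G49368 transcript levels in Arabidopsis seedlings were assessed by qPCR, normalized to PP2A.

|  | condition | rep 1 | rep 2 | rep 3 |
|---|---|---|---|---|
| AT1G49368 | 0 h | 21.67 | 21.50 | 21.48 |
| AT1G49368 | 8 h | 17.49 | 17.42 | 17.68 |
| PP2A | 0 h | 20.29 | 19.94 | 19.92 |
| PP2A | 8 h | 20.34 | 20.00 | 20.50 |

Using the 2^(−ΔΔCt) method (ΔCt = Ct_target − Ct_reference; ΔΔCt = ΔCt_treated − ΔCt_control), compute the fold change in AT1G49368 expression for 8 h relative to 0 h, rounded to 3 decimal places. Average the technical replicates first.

Mean Ct: AT1G49368 0 h 21.550; AT1G49368 8 h 17.530; PP2A 0 h 20.050; PP2A 8 h 20.280
ΔCt(0 h) = 21.550 − 20.050 = 1.500
ΔCt(8 h) = 17.530 − 20.280 = -2.750
ΔΔCt = -2.750 − 1.500 = -4.250
Fold change = 2^(−(-4.250)) = 2^4.250 = 19.0273

19.027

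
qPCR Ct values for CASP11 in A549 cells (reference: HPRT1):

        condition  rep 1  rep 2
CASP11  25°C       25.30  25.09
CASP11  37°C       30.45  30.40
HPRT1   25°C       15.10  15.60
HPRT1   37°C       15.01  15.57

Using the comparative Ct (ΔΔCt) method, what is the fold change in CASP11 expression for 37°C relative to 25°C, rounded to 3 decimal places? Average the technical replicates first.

Mean Ct: CASP11 25°C 25.195; CASP11 37°C 30.425; HPRT1 25°C 15.350; HPRT1 37°C 15.290
ΔCt(25°C) = 25.195 − 15.350 = 9.845
ΔCt(37°C) = 30.425 − 15.290 = 15.135
ΔΔCt = 15.135 − 9.845 = 5.290
Fold change = 2^(−5.290) = 0.0256

0.026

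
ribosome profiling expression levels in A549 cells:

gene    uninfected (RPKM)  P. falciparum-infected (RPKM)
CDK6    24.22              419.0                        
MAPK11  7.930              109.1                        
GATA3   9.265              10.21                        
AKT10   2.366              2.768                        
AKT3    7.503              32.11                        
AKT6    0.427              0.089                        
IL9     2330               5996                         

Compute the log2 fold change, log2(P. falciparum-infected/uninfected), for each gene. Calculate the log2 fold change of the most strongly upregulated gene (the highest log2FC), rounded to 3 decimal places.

log2(419.0/24.22) = 4.113  (CDK6)
log2(109.1/7.930) = 3.782  (MAPK11)
log2(10.21/9.265) = 0.140  (GATA3)
log2(2.768/2.366) = 0.226  (AKT10)
log2(32.11/7.503) = 2.097  (AKT3)
log2(0.089/0.427) = -2.262  (AKT6)
log2(5996/2330) = 1.364  (IL9)
CDK6 is most strongly upregulated.

4.113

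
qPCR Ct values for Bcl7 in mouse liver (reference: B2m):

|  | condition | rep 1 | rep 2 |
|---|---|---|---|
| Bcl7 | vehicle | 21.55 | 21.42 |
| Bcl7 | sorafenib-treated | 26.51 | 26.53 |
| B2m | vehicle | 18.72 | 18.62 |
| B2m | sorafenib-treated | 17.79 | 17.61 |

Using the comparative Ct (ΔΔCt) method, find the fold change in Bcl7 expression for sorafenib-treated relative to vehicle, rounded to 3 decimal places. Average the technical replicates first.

Mean Ct: Bcl7 vehicle 21.485; Bcl7 sorafenib-treated 26.520; B2m vehicle 18.670; B2m sorafenib-treated 17.700
ΔCt(vehicle) = 21.485 − 18.670 = 2.815
ΔCt(sorafenib-treated) = 26.520 − 17.700 = 8.820
ΔΔCt = 8.820 − 2.815 = 6.005
Fold change = 2^(−6.005) = 0.0156

0.016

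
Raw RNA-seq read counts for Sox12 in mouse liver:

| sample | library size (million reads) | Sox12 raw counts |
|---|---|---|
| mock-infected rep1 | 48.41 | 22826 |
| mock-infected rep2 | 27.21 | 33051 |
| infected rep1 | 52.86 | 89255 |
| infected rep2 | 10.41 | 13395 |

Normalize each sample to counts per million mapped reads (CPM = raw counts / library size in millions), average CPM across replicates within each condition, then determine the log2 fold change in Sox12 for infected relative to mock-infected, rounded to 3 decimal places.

CPM(mock-infected rep1) = 22826 / 48.41 = 471.5141
CPM(mock-infected rep2) = 33051 / 27.21 = 1214.6637
CPM(infected rep1) = 89255 / 52.86 = 1688.5168
CPM(infected rep2) = 13395 / 10.41 = 1286.7435
mean CPM(mock-infected) = 843.0889; mean CPM(infected) = 1487.6302
Fold change = 1487.6302 / 843.0889 = 1.76450
log2(1.76450) = 0.8193

0.819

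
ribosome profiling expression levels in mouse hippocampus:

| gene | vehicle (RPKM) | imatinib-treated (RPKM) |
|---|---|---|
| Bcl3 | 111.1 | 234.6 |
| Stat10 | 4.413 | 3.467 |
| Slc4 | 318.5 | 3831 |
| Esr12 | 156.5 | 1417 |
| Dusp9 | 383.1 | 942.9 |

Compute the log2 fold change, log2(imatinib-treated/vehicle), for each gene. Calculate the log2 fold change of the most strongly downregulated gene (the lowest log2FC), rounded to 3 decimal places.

-0.348

log2(234.6/111.1) = 1.078  (Bcl3)
log2(3.467/4.413) = -0.348  (Stat10)
log2(3831/318.5) = 3.588  (Slc4)
log2(1417/156.5) = 3.179  (Esr12)
log2(942.9/383.1) = 1.299  (Dusp9)
Stat10 is most strongly downregulated.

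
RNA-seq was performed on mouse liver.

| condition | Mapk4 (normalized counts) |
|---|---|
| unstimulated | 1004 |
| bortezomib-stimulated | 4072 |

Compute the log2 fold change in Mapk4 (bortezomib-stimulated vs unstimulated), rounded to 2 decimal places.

2.02

Fold change = 4072 / 1004 = 4.0558
log2(4.0558) = 2.020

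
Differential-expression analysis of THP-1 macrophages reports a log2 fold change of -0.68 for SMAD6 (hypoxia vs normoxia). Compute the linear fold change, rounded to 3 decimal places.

Fold change = 2^(-0.68) = 0.6242

0.624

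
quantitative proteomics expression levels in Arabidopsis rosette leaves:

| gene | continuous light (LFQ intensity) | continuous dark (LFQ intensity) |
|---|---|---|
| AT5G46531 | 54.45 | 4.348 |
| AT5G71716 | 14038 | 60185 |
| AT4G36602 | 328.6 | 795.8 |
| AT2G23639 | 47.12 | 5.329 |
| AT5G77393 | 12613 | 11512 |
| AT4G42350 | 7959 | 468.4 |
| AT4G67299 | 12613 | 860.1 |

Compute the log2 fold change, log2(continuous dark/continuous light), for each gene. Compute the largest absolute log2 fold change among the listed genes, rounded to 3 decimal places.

4.087

log2(4.348/54.45) = -3.647  (AT5G46531)
log2(60185/14038) = 2.100  (AT5G71716)
log2(795.8/328.6) = 1.276  (AT4G36602)
log2(5.329/47.12) = -3.144  (AT2G23639)
log2(11512/12613) = -0.132  (AT5G77393)
log2(468.4/7959) = -4.087  (AT4G42350)
log2(860.1/12613) = -3.874  (AT4G67299)
The largest magnitude belongs to AT4G42350.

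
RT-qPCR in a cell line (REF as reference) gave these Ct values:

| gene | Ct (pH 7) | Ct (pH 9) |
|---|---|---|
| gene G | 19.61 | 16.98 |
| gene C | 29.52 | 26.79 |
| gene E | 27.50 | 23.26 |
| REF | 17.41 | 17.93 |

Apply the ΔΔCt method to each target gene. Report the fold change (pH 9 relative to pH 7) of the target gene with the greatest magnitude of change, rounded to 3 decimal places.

27.096

gene G: ΔΔCt = (16.98−17.93) − (19.61−17.41) = -0.95 − 2.20 = -3.15; fold change = 2^3.15 = 8.877
gene C: ΔΔCt = (26.79−17.93) − (29.52−17.41) = 8.86 − 12.11 = -3.25; fold change = 2^3.25 = 9.514
gene E: ΔΔCt = (23.26−17.93) − (27.50−17.41) = 5.33 − 10.09 = -4.76; fold change = 2^4.76 = 27.096
gene E has the largest |ΔΔCt| = 4.76.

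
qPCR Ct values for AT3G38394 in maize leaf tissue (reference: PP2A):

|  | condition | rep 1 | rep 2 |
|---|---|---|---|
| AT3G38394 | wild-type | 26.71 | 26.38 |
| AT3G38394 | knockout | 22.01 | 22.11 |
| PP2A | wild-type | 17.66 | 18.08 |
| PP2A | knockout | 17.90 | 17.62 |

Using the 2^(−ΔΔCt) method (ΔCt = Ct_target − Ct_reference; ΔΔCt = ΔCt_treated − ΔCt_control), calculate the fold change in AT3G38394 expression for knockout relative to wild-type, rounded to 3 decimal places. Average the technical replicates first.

20.749

Mean Ct: AT3G38394 wild-type 26.545; AT3G38394 knockout 22.060; PP2A wild-type 17.870; PP2A knockout 17.760
ΔCt(wild-type) = 26.545 − 17.870 = 8.675
ΔCt(knockout) = 22.060 − 17.760 = 4.300
ΔΔCt = 4.300 − 8.675 = -4.375
Fold change = 2^(−(-4.375)) = 2^4.375 = 20.7494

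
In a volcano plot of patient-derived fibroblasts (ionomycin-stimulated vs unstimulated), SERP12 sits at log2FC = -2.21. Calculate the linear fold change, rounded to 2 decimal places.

Fold change = 2^(-2.21) = 0.216
That is, SERP12 drops to 21.6% of the unstimulated level.

0.22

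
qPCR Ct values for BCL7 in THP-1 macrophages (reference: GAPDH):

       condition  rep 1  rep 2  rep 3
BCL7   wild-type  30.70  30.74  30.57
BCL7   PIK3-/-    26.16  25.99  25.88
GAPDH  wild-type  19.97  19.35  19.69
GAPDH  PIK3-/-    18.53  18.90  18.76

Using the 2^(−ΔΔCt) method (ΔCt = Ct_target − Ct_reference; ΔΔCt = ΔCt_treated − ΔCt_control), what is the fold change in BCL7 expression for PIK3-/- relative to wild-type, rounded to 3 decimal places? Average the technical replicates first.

13.177

Mean Ct: BCL7 wild-type 30.670; BCL7 PIK3-/- 26.010; GAPDH wild-type 19.670; GAPDH PIK3-/- 18.730
ΔCt(wild-type) = 30.670 − 19.670 = 11.000
ΔCt(PIK3-/-) = 26.010 − 18.730 = 7.280
ΔΔCt = 7.280 − 11.000 = -3.720
Fold change = 2^(−(-3.720)) = 2^3.720 = 13.1775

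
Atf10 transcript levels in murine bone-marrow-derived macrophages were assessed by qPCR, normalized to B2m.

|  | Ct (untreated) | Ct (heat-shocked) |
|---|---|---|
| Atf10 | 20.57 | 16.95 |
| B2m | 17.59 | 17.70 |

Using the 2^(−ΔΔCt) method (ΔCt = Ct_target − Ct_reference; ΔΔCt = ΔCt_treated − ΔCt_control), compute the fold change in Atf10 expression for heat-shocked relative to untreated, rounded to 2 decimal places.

13.27

ΔCt(untreated) = 20.570 − 17.590 = 2.980
ΔCt(heat-shocked) = 16.950 − 17.700 = -0.750
ΔΔCt = -0.750 − 2.980 = -3.730
Fold change = 2^(−(-3.730)) = 2^3.730 = 13.269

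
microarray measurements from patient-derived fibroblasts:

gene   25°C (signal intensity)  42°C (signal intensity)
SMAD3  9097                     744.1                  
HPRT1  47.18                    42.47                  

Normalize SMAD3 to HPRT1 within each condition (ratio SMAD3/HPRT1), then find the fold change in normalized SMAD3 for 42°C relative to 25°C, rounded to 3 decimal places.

0.091

SMAD3/HPRT1 (25°C) = 9097 / 47.18 = 192.81
SMAD3/HPRT1 (42°C) = 744.1 / 42.47 = 17.521
Fold change = 17.521 / 192.81 = 0.0909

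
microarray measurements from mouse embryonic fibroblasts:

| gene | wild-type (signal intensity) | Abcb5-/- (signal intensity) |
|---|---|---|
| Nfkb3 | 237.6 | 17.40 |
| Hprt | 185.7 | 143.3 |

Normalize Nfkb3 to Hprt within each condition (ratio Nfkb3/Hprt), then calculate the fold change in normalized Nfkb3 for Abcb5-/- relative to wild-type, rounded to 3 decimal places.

Nfkb3/Hprt (wild-type) = 237.6 / 185.7 = 1.2795
Nfkb3/Hprt (Abcb5-/-) = 17.40 / 143.3 = 0.12142
Fold change = 0.12142 / 1.2795 = 0.0949

0.095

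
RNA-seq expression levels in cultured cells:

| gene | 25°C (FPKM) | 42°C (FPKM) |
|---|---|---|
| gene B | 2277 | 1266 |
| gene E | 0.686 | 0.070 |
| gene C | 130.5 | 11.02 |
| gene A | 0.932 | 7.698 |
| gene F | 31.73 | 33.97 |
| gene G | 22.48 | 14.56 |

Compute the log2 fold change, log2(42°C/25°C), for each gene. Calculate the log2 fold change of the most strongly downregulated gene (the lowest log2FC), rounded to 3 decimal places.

log2(1266/2277) = -0.847  (gene B)
log2(0.070/0.686) = -3.293  (gene E)
log2(11.02/130.5) = -3.566  (gene C)
log2(7.698/0.932) = 3.046  (gene A)
log2(33.97/31.73) = 0.098  (gene F)
log2(14.56/22.48) = -0.627  (gene G)
gene C is most strongly downregulated.

-3.566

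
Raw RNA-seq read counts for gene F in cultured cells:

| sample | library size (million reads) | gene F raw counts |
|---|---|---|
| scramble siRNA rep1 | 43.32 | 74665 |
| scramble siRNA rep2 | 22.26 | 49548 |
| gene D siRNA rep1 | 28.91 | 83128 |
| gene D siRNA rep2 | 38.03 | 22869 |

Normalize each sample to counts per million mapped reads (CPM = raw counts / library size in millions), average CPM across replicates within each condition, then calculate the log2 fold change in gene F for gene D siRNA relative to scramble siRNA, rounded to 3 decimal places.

-0.184

CPM(scramble siRNA rep1) = 74665 / 43.32 = 1723.5688
CPM(scramble siRNA rep2) = 49548 / 22.26 = 2225.8760
CPM(gene D siRNA rep1) = 83128 / 28.91 = 2875.4064
CPM(gene D siRNA rep2) = 22869 / 38.03 = 601.3410
mean CPM(scramble siRNA) = 1974.7224; mean CPM(gene D siRNA) = 1738.3737
Fold change = 1738.3737 / 1974.7224 = 0.88031
log2(0.88031) = -0.1839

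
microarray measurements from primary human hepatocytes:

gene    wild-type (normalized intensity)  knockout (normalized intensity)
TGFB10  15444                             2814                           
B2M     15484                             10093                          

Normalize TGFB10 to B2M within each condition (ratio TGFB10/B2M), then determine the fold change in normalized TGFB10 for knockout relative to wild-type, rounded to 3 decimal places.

TGFB10/B2M (wild-type) = 15444 / 15484 = 0.99742
TGFB10/B2M (knockout) = 2814 / 10093 = 0.27881
Fold change = 0.27881 / 0.99742 = 0.2795

0.280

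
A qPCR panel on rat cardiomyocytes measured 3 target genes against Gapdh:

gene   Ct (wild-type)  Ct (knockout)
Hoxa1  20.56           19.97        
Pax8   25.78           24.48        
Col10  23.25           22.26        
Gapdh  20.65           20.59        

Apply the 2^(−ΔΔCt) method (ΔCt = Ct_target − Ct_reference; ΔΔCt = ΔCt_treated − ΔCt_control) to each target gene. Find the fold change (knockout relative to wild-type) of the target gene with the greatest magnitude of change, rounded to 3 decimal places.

Hoxa1: ΔΔCt = (19.97−20.59) − (20.56−20.65) = -0.62 − (-0.09) = -0.53; fold change = 2^0.53 = 1.444
Pax8: ΔΔCt = (24.48−20.59) − (25.78−20.65) = 3.89 − 5.13 = -1.24; fold change = 2^1.24 = 2.362
Col10: ΔΔCt = (22.26−20.59) − (23.25−20.65) = 1.67 − 2.60 = -0.93; fold change = 2^0.93 = 1.905
Pax8 has the largest |ΔΔCt| = 1.24.

2.362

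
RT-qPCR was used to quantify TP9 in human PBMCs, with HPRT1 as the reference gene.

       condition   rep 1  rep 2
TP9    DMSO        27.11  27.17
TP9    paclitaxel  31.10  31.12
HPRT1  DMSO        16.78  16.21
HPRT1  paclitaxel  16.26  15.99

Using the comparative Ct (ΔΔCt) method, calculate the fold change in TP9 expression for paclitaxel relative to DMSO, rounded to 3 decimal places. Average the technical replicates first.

0.049

Mean Ct: TP9 DMSO 27.140; TP9 paclitaxel 31.110; HPRT1 DMSO 16.495; HPRT1 paclitaxel 16.125
ΔCt(DMSO) = 27.140 − 16.495 = 10.645
ΔCt(paclitaxel) = 31.110 − 16.125 = 14.985
ΔΔCt = 14.985 − 10.645 = 4.340
Fold change = 2^(−4.340) = 0.0494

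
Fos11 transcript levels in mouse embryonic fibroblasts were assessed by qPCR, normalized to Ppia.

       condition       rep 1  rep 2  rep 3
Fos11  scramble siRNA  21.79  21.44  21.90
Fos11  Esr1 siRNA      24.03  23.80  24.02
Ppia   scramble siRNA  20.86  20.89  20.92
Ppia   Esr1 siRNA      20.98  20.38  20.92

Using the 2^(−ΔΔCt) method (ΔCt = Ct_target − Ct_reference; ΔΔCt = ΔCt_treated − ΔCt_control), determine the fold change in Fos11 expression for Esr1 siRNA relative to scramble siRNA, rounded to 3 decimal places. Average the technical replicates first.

Mean Ct: Fos11 scramble siRNA 21.710; Fos11 Esr1 siRNA 23.950; Ppia scramble siRNA 20.890; Ppia Esr1 siRNA 20.760
ΔCt(scramble siRNA) = 21.710 − 20.890 = 0.820
ΔCt(Esr1 siRNA) = 23.950 − 20.760 = 3.190
ΔΔCt = 3.190 − 0.820 = 2.370
Fold change = 2^(−2.370) = 0.1934

0.193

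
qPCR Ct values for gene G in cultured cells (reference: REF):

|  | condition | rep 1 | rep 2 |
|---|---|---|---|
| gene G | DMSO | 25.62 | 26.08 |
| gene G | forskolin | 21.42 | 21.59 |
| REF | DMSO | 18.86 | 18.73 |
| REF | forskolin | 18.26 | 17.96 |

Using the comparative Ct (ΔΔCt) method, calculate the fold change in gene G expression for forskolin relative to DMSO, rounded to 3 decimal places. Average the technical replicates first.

Mean Ct: gene G DMSO 25.850; gene G forskolin 21.505; REF DMSO 18.795; REF forskolin 18.110
ΔCt(DMSO) = 25.850 − 18.795 = 7.055
ΔCt(forskolin) = 21.505 − 18.110 = 3.395
ΔΔCt = 3.395 − 7.055 = -3.660
Fold change = 2^(−(-3.660)) = 2^3.660 = 12.6407

12.641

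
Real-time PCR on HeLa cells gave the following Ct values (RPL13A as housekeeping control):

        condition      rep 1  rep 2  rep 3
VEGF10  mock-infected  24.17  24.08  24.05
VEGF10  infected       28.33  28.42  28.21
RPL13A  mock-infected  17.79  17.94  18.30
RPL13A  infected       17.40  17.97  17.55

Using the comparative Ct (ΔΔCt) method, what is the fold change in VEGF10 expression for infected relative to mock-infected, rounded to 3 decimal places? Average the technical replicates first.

0.042

Mean Ct: VEGF10 mock-infected 24.100; VEGF10 infected 28.320; RPL13A mock-infected 18.010; RPL13A infected 17.640
ΔCt(mock-infected) = 24.100 − 18.010 = 6.090
ΔCt(infected) = 28.320 − 17.640 = 10.680
ΔΔCt = 10.680 − 6.090 = 4.590
Fold change = 2^(−4.590) = 0.0415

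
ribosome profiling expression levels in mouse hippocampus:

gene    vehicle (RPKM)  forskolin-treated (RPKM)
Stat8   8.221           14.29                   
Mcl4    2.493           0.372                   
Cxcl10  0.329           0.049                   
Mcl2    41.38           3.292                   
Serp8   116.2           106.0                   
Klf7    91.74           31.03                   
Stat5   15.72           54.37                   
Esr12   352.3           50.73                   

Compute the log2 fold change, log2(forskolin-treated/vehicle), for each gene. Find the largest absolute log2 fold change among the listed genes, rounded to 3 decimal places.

log2(14.29/8.221) = 0.798  (Stat8)
log2(0.372/2.493) = -2.745  (Mcl4)
log2(0.049/0.329) = -2.747  (Cxcl10)
log2(3.292/41.38) = -3.652  (Mcl2)
log2(106.0/116.2) = -0.133  (Serp8)
log2(31.03/91.74) = -1.564  (Klf7)
log2(54.37/15.72) = 1.790  (Stat5)
log2(50.73/352.3) = -2.796  (Esr12)
The largest magnitude belongs to Mcl2.

3.652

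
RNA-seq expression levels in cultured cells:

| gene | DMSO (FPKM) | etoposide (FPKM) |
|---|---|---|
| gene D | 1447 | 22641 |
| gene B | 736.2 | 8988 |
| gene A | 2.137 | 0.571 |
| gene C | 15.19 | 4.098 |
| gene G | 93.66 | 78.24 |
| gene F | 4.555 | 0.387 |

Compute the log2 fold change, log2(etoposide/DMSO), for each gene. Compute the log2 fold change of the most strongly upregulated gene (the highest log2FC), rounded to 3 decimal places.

3.968

log2(22641/1447) = 3.968  (gene D)
log2(8988/736.2) = 3.610  (gene B)
log2(0.571/2.137) = -1.904  (gene A)
log2(4.098/15.19) = -1.890  (gene C)
log2(78.24/93.66) = -0.260  (gene G)
log2(0.387/4.555) = -3.557  (gene F)
gene D is most strongly upregulated.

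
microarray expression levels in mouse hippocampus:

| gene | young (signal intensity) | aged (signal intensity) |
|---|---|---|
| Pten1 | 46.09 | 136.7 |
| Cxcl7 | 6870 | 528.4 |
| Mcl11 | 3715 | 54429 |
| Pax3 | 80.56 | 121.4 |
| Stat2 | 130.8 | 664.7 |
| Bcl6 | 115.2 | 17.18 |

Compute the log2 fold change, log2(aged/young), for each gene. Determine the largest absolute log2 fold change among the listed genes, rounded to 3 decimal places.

log2(136.7/46.09) = 1.568  (Pten1)
log2(528.4/6870) = -3.701  (Cxcl7)
log2(54429/3715) = 3.873  (Mcl11)
log2(121.4/80.56) = 0.592  (Pax3)
log2(664.7/130.8) = 2.345  (Stat2)
log2(17.18/115.2) = -2.745  (Bcl6)
The largest magnitude belongs to Mcl11.

3.873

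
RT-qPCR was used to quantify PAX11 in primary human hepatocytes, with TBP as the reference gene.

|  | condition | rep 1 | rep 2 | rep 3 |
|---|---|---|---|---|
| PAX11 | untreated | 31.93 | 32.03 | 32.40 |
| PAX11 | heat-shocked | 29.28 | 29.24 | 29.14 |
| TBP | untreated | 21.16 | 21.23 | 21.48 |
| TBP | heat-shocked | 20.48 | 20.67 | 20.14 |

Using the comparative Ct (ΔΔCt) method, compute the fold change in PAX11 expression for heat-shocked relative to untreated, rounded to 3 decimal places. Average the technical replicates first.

Mean Ct: PAX11 untreated 32.120; PAX11 heat-shocked 29.220; TBP untreated 21.290; TBP heat-shocked 20.430
ΔCt(untreated) = 32.120 − 21.290 = 10.830
ΔCt(heat-shocked) = 29.220 − 20.430 = 8.790
ΔΔCt = 8.790 − 10.830 = -2.040
Fold change = 2^(−(-2.040)) = 2^2.040 = 4.1125

4.112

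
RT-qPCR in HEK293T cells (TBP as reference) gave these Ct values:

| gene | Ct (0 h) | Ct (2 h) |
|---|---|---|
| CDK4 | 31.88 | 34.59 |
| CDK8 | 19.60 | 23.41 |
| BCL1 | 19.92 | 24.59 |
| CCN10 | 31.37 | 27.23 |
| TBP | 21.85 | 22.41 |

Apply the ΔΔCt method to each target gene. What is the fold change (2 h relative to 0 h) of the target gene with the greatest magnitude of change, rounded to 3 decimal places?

25.992

CDK4: ΔΔCt = (34.59−22.41) − (31.88−21.85) = 12.18 − 10.03 = 2.15; fold change = 2^-2.15 = 0.225
CDK8: ΔΔCt = (23.41−22.41) − (19.60−21.85) = 1.00 − (-2.25) = 3.25; fold change = 2^-3.25 = 0.105
BCL1: ΔΔCt = (24.59−22.41) − (19.92−21.85) = 2.18 − (-1.93) = 4.11; fold change = 2^-4.11 = 0.058
CCN10: ΔΔCt = (27.23−22.41) − (31.37−21.85) = 4.82 − 9.52 = -4.70; fold change = 2^4.70 = 25.992
CCN10 has the largest |ΔΔCt| = 4.70.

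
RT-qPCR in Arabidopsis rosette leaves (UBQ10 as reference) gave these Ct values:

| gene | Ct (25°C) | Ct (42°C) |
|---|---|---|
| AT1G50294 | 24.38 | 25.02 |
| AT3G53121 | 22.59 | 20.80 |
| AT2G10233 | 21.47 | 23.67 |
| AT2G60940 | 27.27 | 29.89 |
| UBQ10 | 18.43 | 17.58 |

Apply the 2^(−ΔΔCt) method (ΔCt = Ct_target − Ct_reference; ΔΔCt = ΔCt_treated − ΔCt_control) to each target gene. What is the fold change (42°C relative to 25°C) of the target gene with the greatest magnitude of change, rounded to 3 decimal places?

0.090

AT1G50294: ΔΔCt = (25.02−17.58) − (24.38−18.43) = 7.44 − 5.95 = 1.49; fold change = 2^-1.49 = 0.356
AT3G53121: ΔΔCt = (20.80−17.58) − (22.59−18.43) = 3.22 − 4.16 = -0.94; fold change = 2^0.94 = 1.919
AT2G10233: ΔΔCt = (23.67−17.58) − (21.47−18.43) = 6.09 − 3.04 = 3.05; fold change = 2^-3.05 = 0.121
AT2G60940: ΔΔCt = (29.89−17.58) − (27.27−18.43) = 12.31 − 8.84 = 3.47; fold change = 2^-3.47 = 0.090
AT2G60940 has the largest |ΔΔCt| = 3.47.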